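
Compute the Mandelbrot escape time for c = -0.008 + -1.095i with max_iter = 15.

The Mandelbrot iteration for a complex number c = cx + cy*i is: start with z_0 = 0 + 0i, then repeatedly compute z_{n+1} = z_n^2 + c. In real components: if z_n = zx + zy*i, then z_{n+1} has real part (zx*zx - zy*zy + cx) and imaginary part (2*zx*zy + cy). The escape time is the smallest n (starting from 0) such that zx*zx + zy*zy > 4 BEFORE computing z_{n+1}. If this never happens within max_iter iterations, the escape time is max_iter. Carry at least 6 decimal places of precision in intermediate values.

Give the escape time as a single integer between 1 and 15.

z_0 = 0 + 0i, c = -0.0080 + -1.0950i
Iter 1: z = -0.0080 + -1.0950i, |z|^2 = 1.1991
Iter 2: z = -1.2070 + -1.0775i, |z|^2 = 2.6177
Iter 3: z = 0.2878 + 1.5060i, |z|^2 = 2.3507
Iter 4: z = -2.1931 + -0.2282i, |z|^2 = 4.8616
Escaped at iteration 4

Answer: 4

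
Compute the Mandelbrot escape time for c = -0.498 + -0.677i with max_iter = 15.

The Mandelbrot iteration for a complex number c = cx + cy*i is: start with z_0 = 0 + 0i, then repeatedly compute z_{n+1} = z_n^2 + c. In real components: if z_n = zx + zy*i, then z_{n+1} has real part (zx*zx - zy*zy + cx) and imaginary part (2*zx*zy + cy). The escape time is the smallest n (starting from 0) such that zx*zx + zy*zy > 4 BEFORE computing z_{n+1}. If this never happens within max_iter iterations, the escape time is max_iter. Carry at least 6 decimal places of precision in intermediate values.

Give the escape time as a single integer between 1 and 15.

z_0 = 0 + 0i, c = -0.4980 + -0.6770i
Iter 1: z = -0.4980 + -0.6770i, |z|^2 = 0.7063
Iter 2: z = -0.7083 + -0.0027i, |z|^2 = 0.5017
Iter 3: z = 0.0037 + -0.6732i, |z|^2 = 0.4532
Iter 4: z = -0.9511 + -0.6820i, |z|^2 = 1.3698
Iter 5: z = -0.0585 + 0.6204i, |z|^2 = 0.3883
Iter 6: z = -0.8794 + -0.7495i, |z|^2 = 1.3352
Iter 7: z = -0.2864 + 0.6413i, |z|^2 = 0.4934
Iter 8: z = -0.8273 + -1.0444i, |z|^2 = 1.7751
Iter 9: z = -0.9044 + 1.0510i, |z|^2 = 1.9225
Iter 10: z = -0.7847 + -2.5780i, |z|^2 = 7.2620
Escaped at iteration 10

Answer: 10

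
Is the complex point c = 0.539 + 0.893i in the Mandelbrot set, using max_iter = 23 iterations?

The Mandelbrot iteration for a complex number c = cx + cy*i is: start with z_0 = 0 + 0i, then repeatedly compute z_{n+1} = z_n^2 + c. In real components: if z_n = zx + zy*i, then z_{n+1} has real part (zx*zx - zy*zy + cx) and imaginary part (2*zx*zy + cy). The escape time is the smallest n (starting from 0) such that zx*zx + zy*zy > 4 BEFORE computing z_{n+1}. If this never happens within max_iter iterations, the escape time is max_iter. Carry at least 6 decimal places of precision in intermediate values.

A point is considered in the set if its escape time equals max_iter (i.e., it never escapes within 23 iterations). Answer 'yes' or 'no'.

z_0 = 0 + 0i, c = 0.5390 + 0.8930i
Iter 1: z = 0.5390 + 0.8930i, |z|^2 = 1.0880
Iter 2: z = 0.0321 + 1.8557i, |z|^2 = 3.4445
Iter 3: z = -2.9034 + 1.0120i, |z|^2 = 9.4541
Escaped at iteration 3

Answer: no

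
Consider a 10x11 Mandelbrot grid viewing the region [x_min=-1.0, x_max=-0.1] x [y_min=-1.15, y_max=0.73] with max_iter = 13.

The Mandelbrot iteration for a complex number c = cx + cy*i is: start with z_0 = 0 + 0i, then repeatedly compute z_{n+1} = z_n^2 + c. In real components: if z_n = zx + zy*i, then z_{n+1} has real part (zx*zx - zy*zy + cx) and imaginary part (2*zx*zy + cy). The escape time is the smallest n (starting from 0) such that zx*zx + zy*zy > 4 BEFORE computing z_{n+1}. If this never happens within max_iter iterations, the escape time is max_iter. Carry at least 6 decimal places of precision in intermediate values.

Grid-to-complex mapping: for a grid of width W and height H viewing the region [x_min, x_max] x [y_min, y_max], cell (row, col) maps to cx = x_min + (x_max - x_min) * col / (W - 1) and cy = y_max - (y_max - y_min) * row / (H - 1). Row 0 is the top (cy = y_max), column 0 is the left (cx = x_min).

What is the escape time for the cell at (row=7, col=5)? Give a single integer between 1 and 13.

z_0 = 0 + 0i, c = -0.5000 + -0.5860i
Iter 1: z = -0.5000 + -0.5860i, |z|^2 = 0.5934
Iter 2: z = -0.5934 + 0.0000i, |z|^2 = 0.3521
Iter 3: z = -0.1479 + -0.5860i, |z|^2 = 0.3653
Iter 4: z = -0.8215 + -0.4127i, |z|^2 = 0.8452
Iter 5: z = 0.0046 + 0.0921i, |z|^2 = 0.0085
Iter 6: z = -0.5085 + -0.5852i, |z|^2 = 0.6009
Iter 7: z = -0.5839 + 0.0090i, |z|^2 = 0.3410
Iter 8: z = -0.1592 + -0.5966i, |z|^2 = 0.3812
Iter 9: z = -0.8306 + -0.3961i, |z|^2 = 0.8467
Iter 10: z = 0.0329 + 0.0720i, |z|^2 = 0.0063
Iter 11: z = -0.5041 + -0.5813i, |z|^2 = 0.5920
Iter 12: z = -0.5838 + 0.0000i, |z|^2 = 0.3408

Answer: 13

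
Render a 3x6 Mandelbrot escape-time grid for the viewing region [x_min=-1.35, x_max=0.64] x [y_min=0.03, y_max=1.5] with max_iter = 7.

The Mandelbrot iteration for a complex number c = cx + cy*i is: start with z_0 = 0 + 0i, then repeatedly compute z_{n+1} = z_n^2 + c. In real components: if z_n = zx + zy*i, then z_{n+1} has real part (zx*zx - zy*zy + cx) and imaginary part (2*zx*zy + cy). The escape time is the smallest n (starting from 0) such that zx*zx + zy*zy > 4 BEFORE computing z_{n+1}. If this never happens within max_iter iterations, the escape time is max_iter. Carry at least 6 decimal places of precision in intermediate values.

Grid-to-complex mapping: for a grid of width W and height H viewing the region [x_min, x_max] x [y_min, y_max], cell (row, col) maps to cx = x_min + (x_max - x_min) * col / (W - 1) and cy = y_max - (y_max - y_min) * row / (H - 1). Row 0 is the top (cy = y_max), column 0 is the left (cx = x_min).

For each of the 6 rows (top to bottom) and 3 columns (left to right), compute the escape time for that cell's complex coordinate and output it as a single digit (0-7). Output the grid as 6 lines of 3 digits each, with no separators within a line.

Answer: 122
232
352
373
674
774

Derivation:
(row=0, col=0): c = -1.3500 + 1.5000i → escape time 1
(row=0, col=1): c = -0.3550 + 1.5000i → escape time 2
(row=0, col=2): c = 0.6400 + 1.5000i → escape time 2
(row=1, col=0): c = -1.3500 + 1.2060i → escape time 2
(row=1, col=1): c = -0.3550 + 1.2060i → escape time 3
(row=1, col=2): c = 0.6400 + 1.2060i → escape time 2
(row=2, col=0): c = -1.3500 + 0.9120i → escape time 3
(row=2, col=1): c = -0.3550 + 0.9120i → escape time 5
(row=2, col=2): c = 0.6400 + 0.9120i → escape time 2
(row=3, col=0): c = -1.3500 + 0.6180i → escape time 3
(row=3, col=1): c = -0.3550 + 0.6180i → escape time 7
(row=3, col=2): c = 0.6400 + 0.6180i → escape time 3
(row=4, col=0): c = -1.3500 + 0.3240i → escape time 6
(row=4, col=1): c = -0.3550 + 0.3240i → escape time 7
(row=4, col=2): c = 0.6400 + 0.3240i → escape time 4
(row=5, col=0): c = -1.3500 + 0.0300i → escape time 7
(row=5, col=1): c = -0.3550 + 0.0300i → escape time 7
(row=5, col=2): c = 0.6400 + 0.0300i → escape time 4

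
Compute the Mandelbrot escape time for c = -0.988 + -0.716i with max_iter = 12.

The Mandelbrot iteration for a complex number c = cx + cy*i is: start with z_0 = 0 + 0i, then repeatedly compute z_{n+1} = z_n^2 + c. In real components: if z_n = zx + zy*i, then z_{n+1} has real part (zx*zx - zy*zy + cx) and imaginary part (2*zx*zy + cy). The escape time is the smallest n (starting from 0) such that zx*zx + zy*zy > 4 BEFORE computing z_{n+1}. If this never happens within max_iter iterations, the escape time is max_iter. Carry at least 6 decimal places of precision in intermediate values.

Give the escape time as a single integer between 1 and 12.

Answer: 4

Derivation:
z_0 = 0 + 0i, c = -0.9880 + -0.7160i
Iter 1: z = -0.9880 + -0.7160i, |z|^2 = 1.4888
Iter 2: z = -0.5245 + 0.6988i, |z|^2 = 0.7635
Iter 3: z = -1.2012 + -1.4491i, |z|^2 = 3.5428
Iter 4: z = -1.6449 + 2.7653i, |z|^2 = 10.3527
Escaped at iteration 4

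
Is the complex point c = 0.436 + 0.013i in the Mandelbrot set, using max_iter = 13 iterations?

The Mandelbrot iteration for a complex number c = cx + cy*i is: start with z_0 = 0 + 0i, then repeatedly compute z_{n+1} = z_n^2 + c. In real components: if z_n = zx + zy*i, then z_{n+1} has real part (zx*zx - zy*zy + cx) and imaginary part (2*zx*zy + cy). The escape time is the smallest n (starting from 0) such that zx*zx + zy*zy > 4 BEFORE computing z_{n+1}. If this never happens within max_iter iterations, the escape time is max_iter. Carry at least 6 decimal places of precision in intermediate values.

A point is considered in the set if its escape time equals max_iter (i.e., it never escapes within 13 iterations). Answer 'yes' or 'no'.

z_0 = 0 + 0i, c = 0.4360 + 0.0130i
Iter 1: z = 0.4360 + 0.0130i, |z|^2 = 0.1903
Iter 2: z = 0.6259 + 0.0243i, |z|^2 = 0.3924
Iter 3: z = 0.8272 + 0.0435i, |z|^2 = 0.6861
Iter 4: z = 1.1184 + 0.0849i, |z|^2 = 1.2579
Iter 5: z = 1.6795 + 0.2029i, |z|^2 = 2.8619
Iter 6: z = 3.2156 + 0.6946i, |z|^2 = 10.8225
Escaped at iteration 6

Answer: no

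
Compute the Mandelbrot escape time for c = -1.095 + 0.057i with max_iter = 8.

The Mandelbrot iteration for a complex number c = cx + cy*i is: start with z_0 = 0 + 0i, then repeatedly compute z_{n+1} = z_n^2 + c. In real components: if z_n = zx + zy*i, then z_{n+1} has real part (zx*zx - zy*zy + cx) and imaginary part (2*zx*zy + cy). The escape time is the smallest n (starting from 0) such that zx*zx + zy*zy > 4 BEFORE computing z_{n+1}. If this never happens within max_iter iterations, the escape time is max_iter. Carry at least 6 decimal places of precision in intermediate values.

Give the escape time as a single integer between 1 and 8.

Answer: 8

Derivation:
z_0 = 0 + 0i, c = -1.0950 + 0.0570i
Iter 1: z = -1.0950 + 0.0570i, |z|^2 = 1.2023
Iter 2: z = 0.1008 + -0.0678i, |z|^2 = 0.0148
Iter 3: z = -1.0894 + 0.0433i, |z|^2 = 1.1888
Iter 4: z = 0.0900 + -0.0374i, |z|^2 = 0.0095
Iter 5: z = -1.0883 + 0.0503i, |z|^2 = 1.1869
Iter 6: z = 0.0869 + -0.0524i, |z|^2 = 0.0103
Iter 7: z = -1.0902 + 0.0479i, |z|^2 = 1.1908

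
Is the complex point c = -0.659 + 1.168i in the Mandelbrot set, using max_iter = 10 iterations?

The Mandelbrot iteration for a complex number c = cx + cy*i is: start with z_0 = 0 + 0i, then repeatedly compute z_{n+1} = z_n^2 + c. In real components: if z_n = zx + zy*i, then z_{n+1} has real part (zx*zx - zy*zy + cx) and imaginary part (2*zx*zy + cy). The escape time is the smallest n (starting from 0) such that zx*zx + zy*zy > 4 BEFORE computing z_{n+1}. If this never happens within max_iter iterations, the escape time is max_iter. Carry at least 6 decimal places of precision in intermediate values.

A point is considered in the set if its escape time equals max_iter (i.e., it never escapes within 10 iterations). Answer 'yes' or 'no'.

z_0 = 0 + 0i, c = -0.6590 + 1.1680i
Iter 1: z = -0.6590 + 1.1680i, |z|^2 = 1.7985
Iter 2: z = -1.5889 + -0.3714i, |z|^2 = 2.6627
Iter 3: z = 1.7278 + 2.3483i, |z|^2 = 8.5000
Escaped at iteration 3

Answer: no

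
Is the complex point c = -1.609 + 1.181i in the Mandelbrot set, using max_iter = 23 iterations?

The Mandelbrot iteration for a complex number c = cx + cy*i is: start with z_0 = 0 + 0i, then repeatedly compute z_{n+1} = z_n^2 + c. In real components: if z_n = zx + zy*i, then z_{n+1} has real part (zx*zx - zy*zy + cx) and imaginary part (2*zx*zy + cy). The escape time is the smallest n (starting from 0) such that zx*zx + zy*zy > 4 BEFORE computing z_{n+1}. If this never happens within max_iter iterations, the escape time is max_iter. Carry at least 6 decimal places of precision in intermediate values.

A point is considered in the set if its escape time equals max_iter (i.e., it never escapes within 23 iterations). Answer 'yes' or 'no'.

Answer: no

Derivation:
z_0 = 0 + 0i, c = -1.6090 + 1.1810i
Iter 1: z = -1.6090 + 1.1810i, |z|^2 = 3.9836
Iter 2: z = -0.4149 + -2.6195i, |z|^2 = 7.0337
Escaped at iteration 2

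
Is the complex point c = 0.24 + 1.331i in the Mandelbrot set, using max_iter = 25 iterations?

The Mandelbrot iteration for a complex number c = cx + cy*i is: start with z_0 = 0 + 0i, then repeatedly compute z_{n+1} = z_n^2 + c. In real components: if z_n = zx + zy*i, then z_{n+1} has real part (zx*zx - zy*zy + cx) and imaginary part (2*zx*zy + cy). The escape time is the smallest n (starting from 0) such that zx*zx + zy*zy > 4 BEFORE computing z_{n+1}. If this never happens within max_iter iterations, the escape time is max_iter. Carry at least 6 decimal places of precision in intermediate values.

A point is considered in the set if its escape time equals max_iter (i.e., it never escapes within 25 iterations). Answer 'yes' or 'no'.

Answer: no

Derivation:
z_0 = 0 + 0i, c = 0.2400 + 1.3310i
Iter 1: z = 0.2400 + 1.3310i, |z|^2 = 1.8292
Iter 2: z = -1.4740 + 1.9699i, |z|^2 = 6.0530
Escaped at iteration 2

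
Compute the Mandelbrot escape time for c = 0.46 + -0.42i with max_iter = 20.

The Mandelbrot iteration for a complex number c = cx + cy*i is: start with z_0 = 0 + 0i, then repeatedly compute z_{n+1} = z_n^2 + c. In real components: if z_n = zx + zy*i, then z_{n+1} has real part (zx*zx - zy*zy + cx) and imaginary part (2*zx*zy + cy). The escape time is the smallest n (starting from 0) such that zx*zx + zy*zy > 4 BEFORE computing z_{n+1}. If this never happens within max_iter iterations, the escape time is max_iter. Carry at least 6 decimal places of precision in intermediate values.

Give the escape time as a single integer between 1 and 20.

z_0 = 0 + 0i, c = 0.4600 + -0.4200i
Iter 1: z = 0.4600 + -0.4200i, |z|^2 = 0.3880
Iter 2: z = 0.4952 + -0.8064i, |z|^2 = 0.8955
Iter 3: z = 0.0549 + -1.2187i, |z|^2 = 1.4881
Iter 4: z = -1.0221 + -0.5539i, |z|^2 = 1.3515
Iter 5: z = 1.1979 + 0.7123i, |z|^2 = 1.9423
Iter 6: z = 1.3875 + 1.2866i, |z|^2 = 3.5805
Iter 7: z = 0.7301 + 3.1503i, |z|^2 = 10.4575
Escaped at iteration 7

Answer: 7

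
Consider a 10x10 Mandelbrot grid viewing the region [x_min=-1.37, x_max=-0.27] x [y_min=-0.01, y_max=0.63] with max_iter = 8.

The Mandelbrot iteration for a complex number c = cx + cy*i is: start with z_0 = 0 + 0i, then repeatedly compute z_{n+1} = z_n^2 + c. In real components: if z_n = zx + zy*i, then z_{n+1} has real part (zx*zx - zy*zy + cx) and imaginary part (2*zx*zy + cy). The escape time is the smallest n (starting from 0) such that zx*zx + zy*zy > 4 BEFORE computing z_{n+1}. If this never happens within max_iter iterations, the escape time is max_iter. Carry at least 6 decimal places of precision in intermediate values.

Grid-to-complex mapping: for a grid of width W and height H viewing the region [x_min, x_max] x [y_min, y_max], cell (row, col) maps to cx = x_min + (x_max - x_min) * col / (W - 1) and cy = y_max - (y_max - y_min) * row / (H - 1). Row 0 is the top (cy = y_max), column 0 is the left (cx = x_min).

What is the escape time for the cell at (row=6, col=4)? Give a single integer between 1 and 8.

z_0 = 0 + 0i, c = -0.8811 + 0.2033i
Iter 1: z = -0.8811 + 0.2033i, |z|^2 = 0.8177
Iter 2: z = -0.1461 + -0.1550i, |z|^2 = 0.0454
Iter 3: z = -0.8838 + 0.2486i, |z|^2 = 0.8429
Iter 4: z = -0.1618 + -0.2361i, |z|^2 = 0.0819
Iter 5: z = -0.9107 + 0.2798i, |z|^2 = 0.9076
Iter 6: z = -0.1301 + -0.3062i, |z|^2 = 0.1107
Iter 7: z = -0.9580 + 0.2830i, |z|^2 = 0.9978

Answer: 8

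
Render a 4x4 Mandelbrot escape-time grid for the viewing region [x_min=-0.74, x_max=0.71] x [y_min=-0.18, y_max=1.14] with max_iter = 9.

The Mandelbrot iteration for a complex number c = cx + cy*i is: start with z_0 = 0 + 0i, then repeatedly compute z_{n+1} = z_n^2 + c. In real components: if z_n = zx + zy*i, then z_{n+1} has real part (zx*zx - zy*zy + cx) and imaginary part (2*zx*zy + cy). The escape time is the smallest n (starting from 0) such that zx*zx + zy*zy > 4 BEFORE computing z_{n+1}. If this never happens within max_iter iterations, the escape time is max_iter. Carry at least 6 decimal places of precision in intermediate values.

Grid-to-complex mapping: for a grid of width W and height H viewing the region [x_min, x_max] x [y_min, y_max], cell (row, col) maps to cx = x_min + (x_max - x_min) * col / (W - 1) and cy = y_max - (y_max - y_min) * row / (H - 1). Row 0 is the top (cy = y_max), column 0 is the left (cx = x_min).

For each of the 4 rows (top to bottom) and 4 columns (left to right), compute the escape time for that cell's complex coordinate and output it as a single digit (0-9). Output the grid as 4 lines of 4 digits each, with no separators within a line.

(row=0, col=0): c = -0.7400 + 1.1400i → escape time 3
(row=0, col=1): c = -0.2567 + 1.1400i → escape time 4
(row=0, col=2): c = 0.2267 + 1.1400i → escape time 3
(row=0, col=3): c = 0.7100 + 1.1400i → escape time 2
(row=1, col=0): c = -0.7400 + 0.7000i → escape time 5
(row=1, col=1): c = -0.2567 + 0.7000i → escape time 9
(row=1, col=2): c = 0.2267 + 0.7000i → escape time 6
(row=1, col=3): c = 0.7100 + 0.7000i → escape time 3
(row=2, col=0): c = -0.7400 + 0.2600i → escape time 9
(row=2, col=1): c = -0.2567 + 0.2600i → escape time 9
(row=2, col=2): c = 0.2267 + 0.2600i → escape time 9
(row=2, col=3): c = 0.7100 + 0.2600i → escape time 3
(row=3, col=0): c = -0.7400 + -0.1800i → escape time 9
(row=3, col=1): c = -0.2567 + -0.1800i → escape time 9
(row=3, col=2): c = 0.2267 + -0.1800i → escape time 9
(row=3, col=3): c = 0.7100 + -0.1800i → escape time 3

Answer: 3432
5963
9993
9993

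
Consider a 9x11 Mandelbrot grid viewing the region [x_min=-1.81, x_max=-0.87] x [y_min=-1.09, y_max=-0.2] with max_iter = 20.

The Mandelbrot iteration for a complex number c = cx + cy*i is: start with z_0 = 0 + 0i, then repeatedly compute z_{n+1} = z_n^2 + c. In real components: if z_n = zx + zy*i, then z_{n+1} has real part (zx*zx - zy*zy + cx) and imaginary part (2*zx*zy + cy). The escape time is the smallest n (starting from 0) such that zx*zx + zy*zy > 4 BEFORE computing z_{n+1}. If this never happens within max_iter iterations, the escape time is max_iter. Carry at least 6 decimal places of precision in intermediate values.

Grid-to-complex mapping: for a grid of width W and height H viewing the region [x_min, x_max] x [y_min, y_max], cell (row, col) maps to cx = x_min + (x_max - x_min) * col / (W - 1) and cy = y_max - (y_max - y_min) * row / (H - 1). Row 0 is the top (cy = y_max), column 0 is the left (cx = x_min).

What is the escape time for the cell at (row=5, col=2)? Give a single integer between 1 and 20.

Answer: 3

Derivation:
z_0 = 0 + 0i, c = -1.5750 + -0.6450i
Iter 1: z = -1.5750 + -0.6450i, |z|^2 = 2.8967
Iter 2: z = 0.4896 + 1.3868i, |z|^2 = 2.1628
Iter 3: z = -3.2584 + 0.7129i, |z|^2 = 11.1252
Escaped at iteration 3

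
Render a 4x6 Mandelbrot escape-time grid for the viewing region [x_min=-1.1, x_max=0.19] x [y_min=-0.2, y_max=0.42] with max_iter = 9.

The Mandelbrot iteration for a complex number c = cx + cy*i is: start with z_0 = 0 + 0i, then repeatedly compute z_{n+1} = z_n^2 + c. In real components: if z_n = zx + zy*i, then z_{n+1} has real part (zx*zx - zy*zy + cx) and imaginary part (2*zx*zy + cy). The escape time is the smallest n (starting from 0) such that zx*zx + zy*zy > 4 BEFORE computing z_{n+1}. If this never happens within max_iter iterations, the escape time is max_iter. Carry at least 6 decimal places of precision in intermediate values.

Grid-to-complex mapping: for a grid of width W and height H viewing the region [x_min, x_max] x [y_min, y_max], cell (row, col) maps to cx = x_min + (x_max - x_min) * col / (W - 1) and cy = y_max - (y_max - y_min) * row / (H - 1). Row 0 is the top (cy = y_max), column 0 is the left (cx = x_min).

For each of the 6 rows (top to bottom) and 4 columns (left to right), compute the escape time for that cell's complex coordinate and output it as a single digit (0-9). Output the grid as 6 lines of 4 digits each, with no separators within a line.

Answer: 6999
9999
9999
9999
9999
9999

Derivation:
(row=0, col=0): c = -1.1000 + 0.4200i → escape time 6
(row=0, col=1): c = -0.6700 + 0.4200i → escape time 9
(row=0, col=2): c = -0.2400 + 0.4200i → escape time 9
(row=0, col=3): c = 0.1900 + 0.4200i → escape time 9
(row=1, col=0): c = -1.1000 + 0.2960i → escape time 9
(row=1, col=1): c = -0.6700 + 0.2960i → escape time 9
(row=1, col=2): c = -0.2400 + 0.2960i → escape time 9
(row=1, col=3): c = 0.1900 + 0.2960i → escape time 9
(row=2, col=0): c = -1.1000 + 0.1720i → escape time 9
(row=2, col=1): c = -0.6700 + 0.1720i → escape time 9
(row=2, col=2): c = -0.2400 + 0.1720i → escape time 9
(row=2, col=3): c = 0.1900 + 0.1720i → escape time 9
(row=3, col=0): c = -1.1000 + 0.0480i → escape time 9
(row=3, col=1): c = -0.6700 + 0.0480i → escape time 9
(row=3, col=2): c = -0.2400 + 0.0480i → escape time 9
(row=3, col=3): c = 0.1900 + 0.0480i → escape time 9
(row=4, col=0): c = -1.1000 + -0.0760i → escape time 9
(row=4, col=1): c = -0.6700 + -0.0760i → escape time 9
(row=4, col=2): c = -0.2400 + -0.0760i → escape time 9
(row=4, col=3): c = 0.1900 + -0.0760i → escape time 9
(row=5, col=0): c = -1.1000 + -0.2000i → escape time 9
(row=5, col=1): c = -0.6700 + -0.2000i → escape time 9
(row=5, col=2): c = -0.2400 + -0.2000i → escape time 9
(row=5, col=3): c = 0.1900 + -0.2000i → escape time 9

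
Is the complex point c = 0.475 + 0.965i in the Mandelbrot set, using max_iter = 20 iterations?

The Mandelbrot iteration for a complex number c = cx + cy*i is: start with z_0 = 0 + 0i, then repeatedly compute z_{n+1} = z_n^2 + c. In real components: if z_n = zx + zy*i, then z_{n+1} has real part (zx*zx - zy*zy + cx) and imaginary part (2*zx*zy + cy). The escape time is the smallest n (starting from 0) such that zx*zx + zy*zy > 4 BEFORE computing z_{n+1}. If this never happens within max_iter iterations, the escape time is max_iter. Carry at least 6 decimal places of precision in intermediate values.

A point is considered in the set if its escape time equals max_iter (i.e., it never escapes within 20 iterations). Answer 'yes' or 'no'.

Answer: no

Derivation:
z_0 = 0 + 0i, c = 0.4750 + 0.9650i
Iter 1: z = 0.4750 + 0.9650i, |z|^2 = 1.1568
Iter 2: z = -0.2306 + 1.8817i, |z|^2 = 3.5942
Iter 3: z = -3.0128 + 0.0971i, |z|^2 = 9.0864
Escaped at iteration 3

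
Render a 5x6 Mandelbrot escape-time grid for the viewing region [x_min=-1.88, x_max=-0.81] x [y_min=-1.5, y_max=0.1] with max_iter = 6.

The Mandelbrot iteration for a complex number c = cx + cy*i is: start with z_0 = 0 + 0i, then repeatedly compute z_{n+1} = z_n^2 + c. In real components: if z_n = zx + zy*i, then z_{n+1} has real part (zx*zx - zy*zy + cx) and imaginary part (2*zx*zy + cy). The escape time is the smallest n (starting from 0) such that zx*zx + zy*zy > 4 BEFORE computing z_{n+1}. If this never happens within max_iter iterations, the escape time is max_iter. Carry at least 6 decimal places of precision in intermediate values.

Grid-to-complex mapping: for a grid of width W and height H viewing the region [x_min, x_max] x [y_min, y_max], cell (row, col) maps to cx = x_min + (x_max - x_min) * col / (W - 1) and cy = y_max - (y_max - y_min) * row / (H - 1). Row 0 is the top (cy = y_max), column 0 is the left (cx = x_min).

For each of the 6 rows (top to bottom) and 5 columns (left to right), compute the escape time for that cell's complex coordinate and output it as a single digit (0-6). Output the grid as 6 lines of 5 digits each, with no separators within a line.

(row=0, col=0): c = -1.8800 + 0.1000i → escape time 4
(row=0, col=1): c = -1.6125 + 0.1000i → escape time 6
(row=0, col=2): c = -1.3450 + 0.1000i → escape time 6
(row=0, col=3): c = -1.0775 + 0.1000i → escape time 6
(row=0, col=4): c = -0.8100 + 0.1000i → escape time 6
(row=1, col=0): c = -1.8800 + -0.2200i → escape time 4
(row=1, col=1): c = -1.6125 + -0.2200i → escape time 5
(row=1, col=2): c = -1.3450 + -0.2200i → escape time 6
(row=1, col=3): c = -1.0775 + -0.2200i → escape time 6
(row=1, col=4): c = -0.8100 + -0.2200i → escape time 6
(row=2, col=0): c = -1.8800 + -0.5400i → escape time 2
(row=2, col=1): c = -1.6125 + -0.5400i → escape time 3
(row=2, col=2): c = -1.3450 + -0.5400i → escape time 3
(row=2, col=3): c = -1.0775 + -0.5400i → escape time 5
(row=2, col=4): c = -0.8100 + -0.5400i → escape time 6
(row=3, col=0): c = -1.8800 + -0.8600i → escape time 1
(row=3, col=1): c = -1.6125 + -0.8600i → escape time 3
(row=3, col=2): c = -1.3450 + -0.8600i → escape time 3
(row=3, col=3): c = -1.0775 + -0.8600i → escape time 3
(row=3, col=4): c = -0.8100 + -0.8600i → escape time 4
(row=4, col=0): c = -1.8800 + -1.1800i → escape time 1
(row=4, col=1): c = -1.6125 + -1.1800i → escape time 2
(row=4, col=2): c = -1.3450 + -1.1800i → escape time 2
(row=4, col=3): c = -1.0775 + -1.1800i → escape time 3
(row=4, col=4): c = -0.8100 + -1.1800i → escape time 3
(row=5, col=0): c = -1.8800 + -1.5000i → escape time 1
(row=5, col=1): c = -1.6125 + -1.5000i → escape time 1
(row=5, col=2): c = -1.3450 + -1.5000i → escape time 1
(row=5, col=3): c = -1.0775 + -1.5000i → escape time 2
(row=5, col=4): c = -0.8100 + -1.5000i → escape time 2

Answer: 46666
45666
23356
13334
12233
11122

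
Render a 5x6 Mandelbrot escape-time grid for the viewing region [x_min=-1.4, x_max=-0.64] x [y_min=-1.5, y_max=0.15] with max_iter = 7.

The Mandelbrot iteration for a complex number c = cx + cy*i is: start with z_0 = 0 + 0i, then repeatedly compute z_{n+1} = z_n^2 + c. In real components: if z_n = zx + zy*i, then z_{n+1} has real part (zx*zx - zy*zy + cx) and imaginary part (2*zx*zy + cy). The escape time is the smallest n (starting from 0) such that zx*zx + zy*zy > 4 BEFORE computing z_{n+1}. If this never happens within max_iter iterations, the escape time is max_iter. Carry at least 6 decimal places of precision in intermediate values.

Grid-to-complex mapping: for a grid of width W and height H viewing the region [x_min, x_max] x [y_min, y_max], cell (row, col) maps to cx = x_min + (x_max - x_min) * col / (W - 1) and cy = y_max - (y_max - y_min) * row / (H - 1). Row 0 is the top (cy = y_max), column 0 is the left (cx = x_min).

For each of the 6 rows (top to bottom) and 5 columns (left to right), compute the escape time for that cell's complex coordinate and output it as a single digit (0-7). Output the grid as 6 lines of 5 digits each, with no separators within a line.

Answer: 77777
77777
34567
33344
22333
12222

Derivation:
(row=0, col=0): c = -1.4000 + 0.1500i → escape time 7
(row=0, col=1): c = -1.2100 + 0.1500i → escape time 7
(row=0, col=2): c = -1.0200 + 0.1500i → escape time 7
(row=0, col=3): c = -0.8300 + 0.1500i → escape time 7
(row=0, col=4): c = -0.6400 + 0.1500i → escape time 7
(row=1, col=0): c = -1.4000 + -0.1800i → escape time 7
(row=1, col=1): c = -1.2100 + -0.1800i → escape time 7
(row=1, col=2): c = -1.0200 + -0.1800i → escape time 7
(row=1, col=3): c = -0.8300 + -0.1800i → escape time 7
(row=1, col=4): c = -0.6400 + -0.1800i → escape time 7
(row=2, col=0): c = -1.4000 + -0.5100i → escape time 3
(row=2, col=1): c = -1.2100 + -0.5100i → escape time 4
(row=2, col=2): c = -1.0200 + -0.5100i → escape time 5
(row=2, col=3): c = -0.8300 + -0.5100i → escape time 6
(row=2, col=4): c = -0.6400 + -0.5100i → escape time 7
(row=3, col=0): c = -1.4000 + -0.8400i → escape time 3
(row=3, col=1): c = -1.2100 + -0.8400i → escape time 3
(row=3, col=2): c = -1.0200 + -0.8400i → escape time 3
(row=3, col=3): c = -0.8300 + -0.8400i → escape time 4
(row=3, col=4): c = -0.6400 + -0.8400i → escape time 4
(row=4, col=0): c = -1.4000 + -1.1700i → escape time 2
(row=4, col=1): c = -1.2100 + -1.1700i → escape time 2
(row=4, col=2): c = -1.0200 + -1.1700i → escape time 3
(row=4, col=3): c = -0.8300 + -1.1700i → escape time 3
(row=4, col=4): c = -0.6400 + -1.1700i → escape time 3
(row=5, col=0): c = -1.4000 + -1.5000i → escape time 1
(row=5, col=1): c = -1.2100 + -1.5000i → escape time 2
(row=5, col=2): c = -1.0200 + -1.5000i → escape time 2
(row=5, col=3): c = -0.8300 + -1.5000i → escape time 2
(row=5, col=4): c = -0.6400 + -1.5000i → escape time 2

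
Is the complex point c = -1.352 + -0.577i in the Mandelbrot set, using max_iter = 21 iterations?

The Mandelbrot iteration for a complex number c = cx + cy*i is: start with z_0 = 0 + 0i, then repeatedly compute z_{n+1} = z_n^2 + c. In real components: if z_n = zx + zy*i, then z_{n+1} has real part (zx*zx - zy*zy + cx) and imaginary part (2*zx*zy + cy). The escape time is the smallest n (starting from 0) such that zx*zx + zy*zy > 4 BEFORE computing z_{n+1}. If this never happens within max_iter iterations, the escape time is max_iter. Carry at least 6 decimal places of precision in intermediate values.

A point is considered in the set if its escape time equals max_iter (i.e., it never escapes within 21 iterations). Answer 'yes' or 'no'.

Answer: no

Derivation:
z_0 = 0 + 0i, c = -1.3520 + -0.5770i
Iter 1: z = -1.3520 + -0.5770i, |z|^2 = 2.1608
Iter 2: z = 0.1430 + 0.9832i, |z|^2 = 0.9871
Iter 3: z = -2.2983 + -0.2959i, |z|^2 = 5.3695
Escaped at iteration 3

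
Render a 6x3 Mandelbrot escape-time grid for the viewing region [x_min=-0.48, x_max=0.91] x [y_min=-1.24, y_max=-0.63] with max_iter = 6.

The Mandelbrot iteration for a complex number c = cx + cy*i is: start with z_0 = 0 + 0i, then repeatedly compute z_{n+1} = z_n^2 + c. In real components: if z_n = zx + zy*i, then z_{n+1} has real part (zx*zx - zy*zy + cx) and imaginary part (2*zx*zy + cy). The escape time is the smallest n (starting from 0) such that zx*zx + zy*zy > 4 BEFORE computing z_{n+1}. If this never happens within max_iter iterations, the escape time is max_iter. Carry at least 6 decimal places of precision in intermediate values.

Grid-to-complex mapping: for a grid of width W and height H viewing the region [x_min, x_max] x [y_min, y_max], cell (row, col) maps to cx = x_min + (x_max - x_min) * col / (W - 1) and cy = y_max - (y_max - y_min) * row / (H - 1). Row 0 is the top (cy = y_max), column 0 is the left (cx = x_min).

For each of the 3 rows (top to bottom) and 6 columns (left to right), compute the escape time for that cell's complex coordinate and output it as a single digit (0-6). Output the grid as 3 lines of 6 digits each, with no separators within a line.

Answer: 666632
465322
332222

Derivation:
(row=0, col=0): c = -0.4800 + -0.6300i → escape time 6
(row=0, col=1): c = -0.2020 + -0.6300i → escape time 6
(row=0, col=2): c = 0.0760 + -0.6300i → escape time 6
(row=0, col=3): c = 0.3540 + -0.6300i → escape time 6
(row=0, col=4): c = 0.6320 + -0.6300i → escape time 3
(row=0, col=5): c = 0.9100 + -0.6300i → escape time 2
(row=1, col=0): c = -0.4800 + -0.9350i → escape time 4
(row=1, col=1): c = -0.2020 + -0.9350i → escape time 6
(row=1, col=2): c = 0.0760 + -0.9350i → escape time 5
(row=1, col=3): c = 0.3540 + -0.9350i → escape time 3
(row=1, col=4): c = 0.6320 + -0.9350i → escape time 2
(row=1, col=5): c = 0.9100 + -0.9350i → escape time 2
(row=2, col=0): c = -0.4800 + -1.2400i → escape time 3
(row=2, col=1): c = -0.2020 + -1.2400i → escape time 3
(row=2, col=2): c = 0.0760 + -1.2400i → escape time 2
(row=2, col=3): c = 0.3540 + -1.2400i → escape time 2
(row=2, col=4): c = 0.6320 + -1.2400i → escape time 2
(row=2, col=5): c = 0.9100 + -1.2400i → escape time 2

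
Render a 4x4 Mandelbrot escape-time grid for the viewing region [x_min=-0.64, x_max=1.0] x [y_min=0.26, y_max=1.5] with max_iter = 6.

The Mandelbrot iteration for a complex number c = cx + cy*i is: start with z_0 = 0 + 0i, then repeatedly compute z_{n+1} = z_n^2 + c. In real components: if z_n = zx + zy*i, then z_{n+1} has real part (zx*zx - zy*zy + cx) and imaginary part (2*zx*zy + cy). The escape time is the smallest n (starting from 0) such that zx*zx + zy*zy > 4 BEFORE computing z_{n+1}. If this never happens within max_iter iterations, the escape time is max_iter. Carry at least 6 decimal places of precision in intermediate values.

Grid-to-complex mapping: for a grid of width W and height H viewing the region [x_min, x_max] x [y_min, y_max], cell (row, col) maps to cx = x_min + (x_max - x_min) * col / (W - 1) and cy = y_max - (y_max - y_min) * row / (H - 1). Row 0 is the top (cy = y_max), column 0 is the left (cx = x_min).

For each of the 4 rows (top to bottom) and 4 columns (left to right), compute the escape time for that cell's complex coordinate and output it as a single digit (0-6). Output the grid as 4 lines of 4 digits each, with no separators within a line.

(row=0, col=0): c = -0.6400 + 1.5000i → escape time 2
(row=0, col=1): c = -0.0933 + 1.5000i → escape time 2
(row=0, col=2): c = 0.4533 + 1.5000i → escape time 2
(row=0, col=3): c = 1.0000 + 1.5000i → escape time 2
(row=1, col=0): c = -0.6400 + 1.0867i → escape time 3
(row=1, col=1): c = -0.0933 + 1.0867i → escape time 5
(row=1, col=2): c = 0.4533 + 1.0867i → escape time 2
(row=1, col=3): c = 1.0000 + 1.0867i → escape time 2
(row=2, col=0): c = -0.6400 + 0.6733i → escape time 6
(row=2, col=1): c = -0.0933 + 0.6733i → escape time 6
(row=2, col=2): c = 0.4533 + 0.6733i → escape time 4
(row=2, col=3): c = 1.0000 + 0.6733i → escape time 2
(row=3, col=0): c = -0.6400 + 0.2600i → escape time 6
(row=3, col=1): c = -0.0933 + 0.2600i → escape time 6
(row=3, col=2): c = 0.4533 + 0.2600i → escape time 6
(row=3, col=3): c = 1.0000 + 0.2600i → escape time 2

Answer: 2222
3522
6642
6662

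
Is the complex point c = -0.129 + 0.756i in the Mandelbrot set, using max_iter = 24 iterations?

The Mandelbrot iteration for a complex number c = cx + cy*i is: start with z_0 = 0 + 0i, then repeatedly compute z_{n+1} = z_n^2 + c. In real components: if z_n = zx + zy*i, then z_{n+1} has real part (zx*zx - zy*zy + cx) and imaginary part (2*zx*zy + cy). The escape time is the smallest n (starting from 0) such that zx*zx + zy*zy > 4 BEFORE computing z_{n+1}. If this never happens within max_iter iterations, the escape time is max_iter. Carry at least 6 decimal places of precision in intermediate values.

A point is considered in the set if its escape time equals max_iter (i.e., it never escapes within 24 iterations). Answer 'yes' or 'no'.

z_0 = 0 + 0i, c = -0.1290 + 0.7560i
Iter 1: z = -0.1290 + 0.7560i, |z|^2 = 0.5882
Iter 2: z = -0.6839 + 0.5610i, |z|^2 = 0.7824
Iter 3: z = 0.0240 + -0.0113i, |z|^2 = 0.0007
Iter 4: z = -0.1285 + 0.7555i, |z|^2 = 0.5872
Iter 5: z = -0.6832 + 0.5618i, |z|^2 = 0.7823
Iter 6: z = 0.0222 + -0.0116i, |z|^2 = 0.0006
Iter 7: z = -0.1286 + 0.7555i, |z|^2 = 0.5873
Iter 8: z = -0.6832 + 0.5616i, |z|^2 = 0.7822
Iter 9: z = 0.0224 + -0.0114i, |z|^2 = 0.0006
Iter 10: z = -0.1286 + 0.7555i, |z|^2 = 0.5873
Iter 11: z = -0.6832 + 0.5616i, |z|^2 = 0.7822
Iter 12: z = 0.0223 + -0.0114i, |z|^2 = 0.0006
Iter 13: z = -0.1286 + 0.7555i, |z|^2 = 0.5873
Iter 14: z = -0.6832 + 0.5616i, |z|^2 = 0.7822
Iter 15: z = 0.0223 + -0.0114i, |z|^2 = 0.0006
Iter 16: z = -0.1286 + 0.7555i, |z|^2 = 0.5873
Iter 17: z = -0.6832 + 0.5616i, |z|^2 = 0.7822
Iter 18: z = 0.0223 + -0.0114i, |z|^2 = 0.0006
Iter 19: z = -0.1286 + 0.7555i, |z|^2 = 0.5873
Iter 20: z = -0.6832 + 0.5616i, |z|^2 = 0.7822
Iter 21: z = 0.0223 + -0.0114i, |z|^2 = 0.0006
Iter 22: z = -0.1286 + 0.7555i, |z|^2 = 0.5873
Iter 23: z = -0.6832 + 0.5616i, |z|^2 = 0.7822
Did not escape in 24 iterations → in set

Answer: yes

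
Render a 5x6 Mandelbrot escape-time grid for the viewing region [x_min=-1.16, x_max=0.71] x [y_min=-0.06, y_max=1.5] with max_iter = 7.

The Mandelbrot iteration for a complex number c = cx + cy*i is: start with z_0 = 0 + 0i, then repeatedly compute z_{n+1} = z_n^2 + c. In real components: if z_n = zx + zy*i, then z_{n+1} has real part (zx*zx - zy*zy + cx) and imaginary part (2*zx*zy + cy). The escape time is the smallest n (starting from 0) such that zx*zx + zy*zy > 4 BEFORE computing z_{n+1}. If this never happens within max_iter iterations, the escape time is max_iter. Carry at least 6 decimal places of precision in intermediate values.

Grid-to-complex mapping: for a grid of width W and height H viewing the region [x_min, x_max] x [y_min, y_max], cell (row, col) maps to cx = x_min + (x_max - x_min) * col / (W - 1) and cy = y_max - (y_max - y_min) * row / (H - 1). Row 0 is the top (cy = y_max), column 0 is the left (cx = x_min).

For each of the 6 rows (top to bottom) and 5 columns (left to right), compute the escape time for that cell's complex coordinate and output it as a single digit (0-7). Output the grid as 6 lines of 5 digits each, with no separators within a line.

Answer: 22222
33322
34742
47773
77773
77773

Derivation:
(row=0, col=0): c = -1.1600 + 1.5000i → escape time 2
(row=0, col=1): c = -0.6925 + 1.5000i → escape time 2
(row=0, col=2): c = -0.2250 + 1.5000i → escape time 2
(row=0, col=3): c = 0.2425 + 1.5000i → escape time 2
(row=0, col=4): c = 0.7100 + 1.5000i → escape time 2
(row=1, col=0): c = -1.1600 + 1.1880i → escape time 3
(row=1, col=1): c = -0.6925 + 1.1880i → escape time 3
(row=1, col=2): c = -0.2250 + 1.1880i → escape time 3
(row=1, col=3): c = 0.2425 + 1.1880i → escape time 2
(row=1, col=4): c = 0.7100 + 1.1880i → escape time 2
(row=2, col=0): c = -1.1600 + 0.8760i → escape time 3
(row=2, col=1): c = -0.6925 + 0.8760i → escape time 4
(row=2, col=2): c = -0.2250 + 0.8760i → escape time 7
(row=2, col=3): c = 0.2425 + 0.8760i → escape time 4
(row=2, col=4): c = 0.7100 + 0.8760i → escape time 2
(row=3, col=0): c = -1.1600 + 0.5640i → escape time 4
(row=3, col=1): c = -0.6925 + 0.5640i → escape time 7
(row=3, col=2): c = -0.2250 + 0.5640i → escape time 7
(row=3, col=3): c = 0.2425 + 0.5640i → escape time 7
(row=3, col=4): c = 0.7100 + 0.5640i → escape time 3
(row=4, col=0): c = -1.1600 + 0.2520i → escape time 7
(row=4, col=1): c = -0.6925 + 0.2520i → escape time 7
(row=4, col=2): c = -0.2250 + 0.2520i → escape time 7
(row=4, col=3): c = 0.2425 + 0.2520i → escape time 7
(row=4, col=4): c = 0.7100 + 0.2520i → escape time 3
(row=5, col=0): c = -1.1600 + -0.0600i → escape time 7
(row=5, col=1): c = -0.6925 + -0.0600i → escape time 7
(row=5, col=2): c = -0.2250 + -0.0600i → escape time 7
(row=5, col=3): c = 0.2425 + -0.0600i → escape time 7
(row=5, col=4): c = 0.7100 + -0.0600i → escape time 3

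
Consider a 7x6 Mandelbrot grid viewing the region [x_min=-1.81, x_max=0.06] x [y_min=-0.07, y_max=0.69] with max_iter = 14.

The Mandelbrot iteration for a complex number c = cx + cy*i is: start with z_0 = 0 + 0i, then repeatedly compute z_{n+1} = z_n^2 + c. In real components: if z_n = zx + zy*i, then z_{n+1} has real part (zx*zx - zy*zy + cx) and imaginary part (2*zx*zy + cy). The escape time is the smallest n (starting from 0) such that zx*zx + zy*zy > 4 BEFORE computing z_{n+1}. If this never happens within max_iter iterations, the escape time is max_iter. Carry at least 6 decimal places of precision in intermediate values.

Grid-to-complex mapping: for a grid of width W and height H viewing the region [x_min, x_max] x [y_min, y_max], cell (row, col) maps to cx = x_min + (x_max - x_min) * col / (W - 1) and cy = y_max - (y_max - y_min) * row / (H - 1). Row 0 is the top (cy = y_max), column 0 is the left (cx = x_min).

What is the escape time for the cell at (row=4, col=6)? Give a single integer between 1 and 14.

Answer: 14

Derivation:
z_0 = 0 + 0i, c = 0.0600 + 0.0820i
Iter 1: z = 0.0600 + 0.0820i, |z|^2 = 0.0103
Iter 2: z = 0.0569 + 0.0918i, |z|^2 = 0.0117
Iter 3: z = 0.0548 + 0.0924i, |z|^2 = 0.0115
Iter 4: z = 0.0545 + 0.0921i, |z|^2 = 0.0115
Iter 5: z = 0.0545 + 0.0920i, |z|^2 = 0.0114
Iter 6: z = 0.0545 + 0.0920i, |z|^2 = 0.0114
Iter 7: z = 0.0545 + 0.0920i, |z|^2 = 0.0114
Iter 8: z = 0.0545 + 0.0920i, |z|^2 = 0.0114
Iter 9: z = 0.0545 + 0.0920i, |z|^2 = 0.0114
Iter 10: z = 0.0545 + 0.0920i, |z|^2 = 0.0114
Iter 11: z = 0.0545 + 0.0920i, |z|^2 = 0.0114
Iter 12: z = 0.0545 + 0.0920i, |z|^2 = 0.0114
Iter 13: z = 0.0545 + 0.0920i, |z|^2 = 0.0114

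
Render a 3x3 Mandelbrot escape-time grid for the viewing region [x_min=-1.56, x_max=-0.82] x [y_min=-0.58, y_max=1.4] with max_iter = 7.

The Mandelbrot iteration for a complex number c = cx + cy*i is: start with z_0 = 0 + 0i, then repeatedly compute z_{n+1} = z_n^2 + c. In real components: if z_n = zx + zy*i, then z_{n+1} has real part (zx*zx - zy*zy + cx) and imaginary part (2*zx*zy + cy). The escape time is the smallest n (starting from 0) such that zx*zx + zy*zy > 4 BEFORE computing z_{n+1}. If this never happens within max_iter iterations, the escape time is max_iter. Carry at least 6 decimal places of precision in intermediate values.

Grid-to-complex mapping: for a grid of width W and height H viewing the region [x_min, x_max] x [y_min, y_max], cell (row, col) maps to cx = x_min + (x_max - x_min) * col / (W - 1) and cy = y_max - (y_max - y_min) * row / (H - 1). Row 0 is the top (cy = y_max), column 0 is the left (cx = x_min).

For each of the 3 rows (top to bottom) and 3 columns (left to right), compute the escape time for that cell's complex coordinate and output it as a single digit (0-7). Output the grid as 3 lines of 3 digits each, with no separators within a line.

(row=0, col=0): c = -1.5600 + 1.4000i → escape time 1
(row=0, col=1): c = -1.1900 + 1.4000i → escape time 2
(row=0, col=2): c = -0.8200 + 1.4000i → escape time 2
(row=1, col=0): c = -1.5600 + 0.4100i → escape time 4
(row=1, col=1): c = -1.1900 + 0.4100i → escape time 6
(row=1, col=2): c = -0.8200 + 0.4100i → escape time 7
(row=2, col=0): c = -1.5600 + -0.5800i → escape time 3
(row=2, col=1): c = -1.1900 + -0.5800i → escape time 4
(row=2, col=2): c = -0.8200 + -0.5800i → escape time 5

Answer: 122
467
345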